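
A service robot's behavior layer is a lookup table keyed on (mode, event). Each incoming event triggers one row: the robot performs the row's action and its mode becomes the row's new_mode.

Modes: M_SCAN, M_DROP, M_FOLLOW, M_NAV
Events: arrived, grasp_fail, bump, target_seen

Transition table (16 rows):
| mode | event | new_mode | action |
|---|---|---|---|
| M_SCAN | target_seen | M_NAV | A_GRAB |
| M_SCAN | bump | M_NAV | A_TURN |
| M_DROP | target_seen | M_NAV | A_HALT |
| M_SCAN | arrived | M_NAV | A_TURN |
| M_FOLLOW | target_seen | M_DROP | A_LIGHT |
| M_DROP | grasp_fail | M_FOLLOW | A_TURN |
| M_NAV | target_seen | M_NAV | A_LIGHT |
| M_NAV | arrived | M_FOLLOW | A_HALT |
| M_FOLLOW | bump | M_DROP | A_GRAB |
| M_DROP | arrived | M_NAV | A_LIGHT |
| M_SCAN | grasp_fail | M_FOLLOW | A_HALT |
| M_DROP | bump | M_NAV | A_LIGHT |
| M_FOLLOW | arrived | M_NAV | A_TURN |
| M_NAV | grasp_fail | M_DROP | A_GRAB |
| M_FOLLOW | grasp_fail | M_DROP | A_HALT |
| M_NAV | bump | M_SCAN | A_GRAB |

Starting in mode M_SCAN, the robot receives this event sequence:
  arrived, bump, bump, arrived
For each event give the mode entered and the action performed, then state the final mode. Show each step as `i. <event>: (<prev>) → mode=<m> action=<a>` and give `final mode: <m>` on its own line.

1. arrived: (M_SCAN) → mode=M_NAV action=A_TURN
2. bump: (M_NAV) → mode=M_SCAN action=A_GRAB
3. bump: (M_SCAN) → mode=M_NAV action=A_TURN
4. arrived: (M_NAV) → mode=M_FOLLOW action=A_HALT

final mode: M_FOLLOW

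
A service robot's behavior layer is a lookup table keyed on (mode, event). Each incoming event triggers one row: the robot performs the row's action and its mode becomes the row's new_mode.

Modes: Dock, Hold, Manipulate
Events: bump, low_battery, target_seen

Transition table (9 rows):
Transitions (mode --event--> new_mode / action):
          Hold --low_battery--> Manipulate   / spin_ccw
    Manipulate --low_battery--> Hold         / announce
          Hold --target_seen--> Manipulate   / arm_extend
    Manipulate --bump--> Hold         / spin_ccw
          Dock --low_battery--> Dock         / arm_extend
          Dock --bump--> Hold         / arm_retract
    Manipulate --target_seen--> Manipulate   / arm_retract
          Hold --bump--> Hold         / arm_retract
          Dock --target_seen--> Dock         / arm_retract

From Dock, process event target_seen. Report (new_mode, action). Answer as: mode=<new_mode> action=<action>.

current mode = Dock; filter table to that mode:
  (Dock, low_battery) → (Dock, arm_extend)
  (Dock, bump) → (Hold, arm_retract)
  (Dock, target_seen) → (Dock, arm_retract)  ← event matches
event = target_seen selects (Dock, arm_retract)

mode=Dock action=arm_retract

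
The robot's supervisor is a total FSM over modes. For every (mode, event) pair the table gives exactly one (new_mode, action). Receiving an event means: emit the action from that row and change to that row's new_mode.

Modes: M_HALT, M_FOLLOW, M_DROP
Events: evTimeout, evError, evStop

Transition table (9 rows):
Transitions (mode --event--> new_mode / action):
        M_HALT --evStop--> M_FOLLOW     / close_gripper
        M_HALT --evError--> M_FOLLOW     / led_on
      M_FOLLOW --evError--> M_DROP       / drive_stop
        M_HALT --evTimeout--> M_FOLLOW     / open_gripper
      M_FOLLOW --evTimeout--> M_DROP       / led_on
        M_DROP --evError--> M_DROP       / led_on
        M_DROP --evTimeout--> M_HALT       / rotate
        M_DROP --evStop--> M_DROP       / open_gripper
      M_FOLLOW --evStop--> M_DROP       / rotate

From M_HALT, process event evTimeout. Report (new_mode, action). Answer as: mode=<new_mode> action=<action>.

mode=M_FOLLOW action=open_gripper

current mode = M_HALT; filter table to that mode:
  (M_HALT, evStop) → (M_FOLLOW, close_gripper)
  (M_HALT, evError) → (M_FOLLOW, led_on)
  (M_HALT, evTimeout) → (M_FOLLOW, open_gripper)  ← event matches
event = evTimeout selects (M_FOLLOW, open_gripper)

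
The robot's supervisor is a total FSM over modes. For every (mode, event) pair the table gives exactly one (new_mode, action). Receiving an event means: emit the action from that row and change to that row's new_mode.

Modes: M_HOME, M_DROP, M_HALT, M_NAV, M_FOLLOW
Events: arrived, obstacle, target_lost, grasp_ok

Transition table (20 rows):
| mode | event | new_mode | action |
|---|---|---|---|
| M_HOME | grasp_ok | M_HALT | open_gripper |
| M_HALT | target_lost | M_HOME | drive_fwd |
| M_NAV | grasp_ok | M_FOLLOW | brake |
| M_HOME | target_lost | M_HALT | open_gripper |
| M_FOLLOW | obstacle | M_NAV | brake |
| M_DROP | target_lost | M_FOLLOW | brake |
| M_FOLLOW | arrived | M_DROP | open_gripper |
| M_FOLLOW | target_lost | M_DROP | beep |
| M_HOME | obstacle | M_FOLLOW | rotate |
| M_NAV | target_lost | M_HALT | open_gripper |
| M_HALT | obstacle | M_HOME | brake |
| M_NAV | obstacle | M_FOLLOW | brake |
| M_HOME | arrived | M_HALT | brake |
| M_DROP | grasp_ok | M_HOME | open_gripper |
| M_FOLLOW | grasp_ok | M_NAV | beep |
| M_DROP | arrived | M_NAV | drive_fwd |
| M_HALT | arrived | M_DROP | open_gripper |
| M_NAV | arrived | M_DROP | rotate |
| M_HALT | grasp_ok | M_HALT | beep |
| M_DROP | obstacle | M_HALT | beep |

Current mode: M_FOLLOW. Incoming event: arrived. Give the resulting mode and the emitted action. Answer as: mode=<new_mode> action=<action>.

current mode = M_FOLLOW; filter table to that mode:
  (M_FOLLOW, obstacle) → (M_NAV, brake)
  (M_FOLLOW, arrived) → (M_DROP, open_gripper)  ← event matches
  (M_FOLLOW, target_lost) → (M_DROP, beep)
  (M_FOLLOW, grasp_ok) → (M_NAV, beep)
event = arrived selects (M_DROP, open_gripper)

mode=M_DROP action=open_gripper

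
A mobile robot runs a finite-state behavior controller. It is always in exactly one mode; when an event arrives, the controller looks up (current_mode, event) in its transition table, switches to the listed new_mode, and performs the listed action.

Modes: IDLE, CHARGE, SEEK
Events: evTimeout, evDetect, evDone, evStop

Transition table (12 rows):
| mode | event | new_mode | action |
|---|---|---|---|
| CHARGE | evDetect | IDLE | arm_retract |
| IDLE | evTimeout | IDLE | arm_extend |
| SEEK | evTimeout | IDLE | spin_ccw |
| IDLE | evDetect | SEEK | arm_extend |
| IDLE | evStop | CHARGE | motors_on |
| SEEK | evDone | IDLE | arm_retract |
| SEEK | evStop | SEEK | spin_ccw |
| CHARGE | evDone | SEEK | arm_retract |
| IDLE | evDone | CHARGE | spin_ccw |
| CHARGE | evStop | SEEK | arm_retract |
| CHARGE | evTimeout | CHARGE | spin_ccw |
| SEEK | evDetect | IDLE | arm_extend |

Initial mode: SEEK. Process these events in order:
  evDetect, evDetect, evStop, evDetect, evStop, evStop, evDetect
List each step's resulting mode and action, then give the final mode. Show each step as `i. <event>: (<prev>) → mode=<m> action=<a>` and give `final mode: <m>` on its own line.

1. evDetect: (SEEK) → mode=IDLE action=arm_extend
2. evDetect: (IDLE) → mode=SEEK action=arm_extend
3. evStop: (SEEK) → mode=SEEK action=spin_ccw
4. evDetect: (SEEK) → mode=IDLE action=arm_extend
5. evStop: (IDLE) → mode=CHARGE action=motors_on
6. evStop: (CHARGE) → mode=SEEK action=arm_retract
7. evDetect: (SEEK) → mode=IDLE action=arm_extend

final mode: IDLE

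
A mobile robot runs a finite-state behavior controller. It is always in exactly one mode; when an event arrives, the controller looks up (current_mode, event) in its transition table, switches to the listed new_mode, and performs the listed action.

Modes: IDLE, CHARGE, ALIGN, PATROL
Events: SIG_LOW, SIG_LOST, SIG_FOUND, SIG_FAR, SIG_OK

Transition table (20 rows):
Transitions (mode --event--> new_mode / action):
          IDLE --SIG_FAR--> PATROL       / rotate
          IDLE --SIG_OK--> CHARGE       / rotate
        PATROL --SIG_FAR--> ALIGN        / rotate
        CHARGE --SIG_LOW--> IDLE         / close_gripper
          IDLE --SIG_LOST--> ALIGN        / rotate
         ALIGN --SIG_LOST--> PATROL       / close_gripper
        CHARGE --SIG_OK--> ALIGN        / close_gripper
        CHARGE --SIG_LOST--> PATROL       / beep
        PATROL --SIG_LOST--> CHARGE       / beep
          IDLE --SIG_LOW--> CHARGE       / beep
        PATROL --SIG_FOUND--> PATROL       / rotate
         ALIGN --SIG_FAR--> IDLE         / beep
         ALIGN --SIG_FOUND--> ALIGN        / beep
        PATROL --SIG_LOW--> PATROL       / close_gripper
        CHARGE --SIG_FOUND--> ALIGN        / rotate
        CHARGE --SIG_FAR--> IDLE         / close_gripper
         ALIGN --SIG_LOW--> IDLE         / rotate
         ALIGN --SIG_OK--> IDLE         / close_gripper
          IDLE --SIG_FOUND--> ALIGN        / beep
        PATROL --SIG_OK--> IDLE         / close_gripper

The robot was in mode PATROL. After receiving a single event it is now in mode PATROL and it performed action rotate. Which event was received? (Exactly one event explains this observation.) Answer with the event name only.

SIG_FOUND

try SIG_LOW: (PATROL, SIG_LOW) → (PATROL, close_gripper)
try SIG_LOST: (PATROL, SIG_LOST) → (CHARGE, beep)
try SIG_FOUND: (PATROL, SIG_FOUND) → (PATROL, rotate)  ← matches
try SIG_FAR: (PATROL, SIG_FAR) → (ALIGN, rotate)
try SIG_OK: (PATROL, SIG_OK) → (IDLE, close_gripper)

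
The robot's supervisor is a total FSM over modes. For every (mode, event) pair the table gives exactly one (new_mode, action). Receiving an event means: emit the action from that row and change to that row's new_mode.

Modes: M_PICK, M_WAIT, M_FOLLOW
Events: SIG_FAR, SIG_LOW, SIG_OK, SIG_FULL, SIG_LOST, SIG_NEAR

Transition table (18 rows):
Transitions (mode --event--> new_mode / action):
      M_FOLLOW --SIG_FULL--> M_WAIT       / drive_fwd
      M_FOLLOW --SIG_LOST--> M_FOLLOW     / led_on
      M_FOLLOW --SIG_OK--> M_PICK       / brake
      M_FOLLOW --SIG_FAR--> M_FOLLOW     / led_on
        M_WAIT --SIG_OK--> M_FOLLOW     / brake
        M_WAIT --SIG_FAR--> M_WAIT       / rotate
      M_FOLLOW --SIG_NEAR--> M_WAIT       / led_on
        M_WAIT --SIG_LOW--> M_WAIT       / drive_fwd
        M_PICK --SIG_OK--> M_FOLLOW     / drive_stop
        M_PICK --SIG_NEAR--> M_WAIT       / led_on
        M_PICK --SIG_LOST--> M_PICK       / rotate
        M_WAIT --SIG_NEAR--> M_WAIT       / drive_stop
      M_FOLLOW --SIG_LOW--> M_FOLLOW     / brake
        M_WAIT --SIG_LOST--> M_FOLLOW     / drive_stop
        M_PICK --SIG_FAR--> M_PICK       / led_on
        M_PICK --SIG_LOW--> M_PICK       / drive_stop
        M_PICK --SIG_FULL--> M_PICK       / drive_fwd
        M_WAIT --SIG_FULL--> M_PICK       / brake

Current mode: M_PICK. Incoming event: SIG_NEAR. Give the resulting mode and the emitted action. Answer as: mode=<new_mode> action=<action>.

current mode = M_PICK; filter table to that mode:
  (M_PICK, SIG_OK) → (M_FOLLOW, drive_stop)
  (M_PICK, SIG_NEAR) → (M_WAIT, led_on)  ← event matches
  (M_PICK, SIG_LOST) → (M_PICK, rotate)
  (M_PICK, SIG_FAR) → (M_PICK, led_on)
  (M_PICK, SIG_LOW) → (M_PICK, drive_stop)
  (M_PICK, SIG_FULL) → (M_PICK, drive_fwd)
event = SIG_NEAR selects (M_WAIT, led_on)

mode=M_WAIT action=led_on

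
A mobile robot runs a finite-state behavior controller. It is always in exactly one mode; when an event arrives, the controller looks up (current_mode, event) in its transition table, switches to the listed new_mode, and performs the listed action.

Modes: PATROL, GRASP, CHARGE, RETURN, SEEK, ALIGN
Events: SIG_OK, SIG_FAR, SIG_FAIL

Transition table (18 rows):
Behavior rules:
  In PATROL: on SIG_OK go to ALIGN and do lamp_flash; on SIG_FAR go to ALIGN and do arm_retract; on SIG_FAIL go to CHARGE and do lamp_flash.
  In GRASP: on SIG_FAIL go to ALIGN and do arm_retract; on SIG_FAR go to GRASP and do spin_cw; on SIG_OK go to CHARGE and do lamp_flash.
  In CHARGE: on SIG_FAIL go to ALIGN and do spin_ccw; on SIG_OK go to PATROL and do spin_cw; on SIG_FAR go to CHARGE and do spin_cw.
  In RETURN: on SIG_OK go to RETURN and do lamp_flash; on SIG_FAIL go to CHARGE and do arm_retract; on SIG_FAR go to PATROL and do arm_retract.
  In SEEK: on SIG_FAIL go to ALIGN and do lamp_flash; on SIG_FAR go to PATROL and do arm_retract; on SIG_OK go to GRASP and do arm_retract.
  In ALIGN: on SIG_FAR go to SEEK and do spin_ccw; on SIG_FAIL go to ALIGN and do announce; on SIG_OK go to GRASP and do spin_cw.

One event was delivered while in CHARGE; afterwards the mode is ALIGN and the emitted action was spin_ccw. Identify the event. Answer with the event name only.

try SIG_OK: (CHARGE, SIG_OK) → (PATROL, spin_cw)
try SIG_FAR: (CHARGE, SIG_FAR) → (CHARGE, spin_cw)
try SIG_FAIL: (CHARGE, SIG_FAIL) → (ALIGN, spin_ccw)  ← matches

SIG_FAIL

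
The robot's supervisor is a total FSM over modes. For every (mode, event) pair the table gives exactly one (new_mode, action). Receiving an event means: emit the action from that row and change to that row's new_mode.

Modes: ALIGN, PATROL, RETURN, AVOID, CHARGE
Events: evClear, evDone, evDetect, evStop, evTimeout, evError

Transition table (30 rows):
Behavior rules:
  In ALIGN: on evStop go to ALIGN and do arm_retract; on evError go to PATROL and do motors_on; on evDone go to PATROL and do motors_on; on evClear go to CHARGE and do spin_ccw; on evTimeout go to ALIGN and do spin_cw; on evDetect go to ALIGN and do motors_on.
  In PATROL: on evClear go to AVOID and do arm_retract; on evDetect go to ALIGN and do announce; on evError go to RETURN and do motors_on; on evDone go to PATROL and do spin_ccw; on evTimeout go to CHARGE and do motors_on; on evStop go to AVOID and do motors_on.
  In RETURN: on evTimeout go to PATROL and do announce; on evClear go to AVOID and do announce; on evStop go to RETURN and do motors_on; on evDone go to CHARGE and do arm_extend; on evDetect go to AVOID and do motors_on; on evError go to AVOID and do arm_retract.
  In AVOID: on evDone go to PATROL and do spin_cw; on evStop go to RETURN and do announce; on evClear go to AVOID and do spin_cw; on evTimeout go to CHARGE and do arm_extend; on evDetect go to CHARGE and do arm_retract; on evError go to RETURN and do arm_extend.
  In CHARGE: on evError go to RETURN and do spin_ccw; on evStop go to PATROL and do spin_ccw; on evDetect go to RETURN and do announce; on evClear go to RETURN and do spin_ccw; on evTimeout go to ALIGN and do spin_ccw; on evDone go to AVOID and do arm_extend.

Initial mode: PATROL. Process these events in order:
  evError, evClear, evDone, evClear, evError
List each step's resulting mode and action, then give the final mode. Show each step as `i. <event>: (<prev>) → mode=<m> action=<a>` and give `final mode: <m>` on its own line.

final mode: RETURN

1. evError: (PATROL) → mode=RETURN action=motors_on
2. evClear: (RETURN) → mode=AVOID action=announce
3. evDone: (AVOID) → mode=PATROL action=spin_cw
4. evClear: (PATROL) → mode=AVOID action=arm_retract
5. evError: (AVOID) → mode=RETURN action=arm_extend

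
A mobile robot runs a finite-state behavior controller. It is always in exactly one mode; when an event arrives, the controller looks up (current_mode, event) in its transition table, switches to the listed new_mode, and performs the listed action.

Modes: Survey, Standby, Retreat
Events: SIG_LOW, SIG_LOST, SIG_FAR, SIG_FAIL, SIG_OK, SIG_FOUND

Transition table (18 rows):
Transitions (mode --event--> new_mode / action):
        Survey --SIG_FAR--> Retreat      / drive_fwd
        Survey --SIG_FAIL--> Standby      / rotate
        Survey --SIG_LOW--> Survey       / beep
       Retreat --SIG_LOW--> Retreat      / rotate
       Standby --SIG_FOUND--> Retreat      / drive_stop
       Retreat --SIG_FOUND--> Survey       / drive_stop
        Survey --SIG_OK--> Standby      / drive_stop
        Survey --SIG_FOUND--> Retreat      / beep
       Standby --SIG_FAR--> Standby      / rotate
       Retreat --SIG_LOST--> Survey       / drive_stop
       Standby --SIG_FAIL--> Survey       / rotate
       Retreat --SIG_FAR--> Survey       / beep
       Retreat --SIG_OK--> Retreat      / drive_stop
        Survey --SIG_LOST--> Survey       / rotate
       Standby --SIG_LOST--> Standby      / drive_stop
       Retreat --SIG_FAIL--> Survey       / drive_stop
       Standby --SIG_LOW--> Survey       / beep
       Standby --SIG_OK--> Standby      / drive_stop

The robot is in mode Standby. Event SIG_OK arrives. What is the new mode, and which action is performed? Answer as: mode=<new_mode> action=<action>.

current mode = Standby; filter table to that mode:
  (Standby, SIG_FOUND) → (Retreat, drive_stop)
  (Standby, SIG_FAR) → (Standby, rotate)
  (Standby, SIG_FAIL) → (Survey, rotate)
  (Standby, SIG_LOST) → (Standby, drive_stop)
  (Standby, SIG_LOW) → (Survey, beep)
  (Standby, SIG_OK) → (Standby, drive_stop)  ← event matches
event = SIG_OK selects (Standby, drive_stop)

mode=Standby action=drive_stop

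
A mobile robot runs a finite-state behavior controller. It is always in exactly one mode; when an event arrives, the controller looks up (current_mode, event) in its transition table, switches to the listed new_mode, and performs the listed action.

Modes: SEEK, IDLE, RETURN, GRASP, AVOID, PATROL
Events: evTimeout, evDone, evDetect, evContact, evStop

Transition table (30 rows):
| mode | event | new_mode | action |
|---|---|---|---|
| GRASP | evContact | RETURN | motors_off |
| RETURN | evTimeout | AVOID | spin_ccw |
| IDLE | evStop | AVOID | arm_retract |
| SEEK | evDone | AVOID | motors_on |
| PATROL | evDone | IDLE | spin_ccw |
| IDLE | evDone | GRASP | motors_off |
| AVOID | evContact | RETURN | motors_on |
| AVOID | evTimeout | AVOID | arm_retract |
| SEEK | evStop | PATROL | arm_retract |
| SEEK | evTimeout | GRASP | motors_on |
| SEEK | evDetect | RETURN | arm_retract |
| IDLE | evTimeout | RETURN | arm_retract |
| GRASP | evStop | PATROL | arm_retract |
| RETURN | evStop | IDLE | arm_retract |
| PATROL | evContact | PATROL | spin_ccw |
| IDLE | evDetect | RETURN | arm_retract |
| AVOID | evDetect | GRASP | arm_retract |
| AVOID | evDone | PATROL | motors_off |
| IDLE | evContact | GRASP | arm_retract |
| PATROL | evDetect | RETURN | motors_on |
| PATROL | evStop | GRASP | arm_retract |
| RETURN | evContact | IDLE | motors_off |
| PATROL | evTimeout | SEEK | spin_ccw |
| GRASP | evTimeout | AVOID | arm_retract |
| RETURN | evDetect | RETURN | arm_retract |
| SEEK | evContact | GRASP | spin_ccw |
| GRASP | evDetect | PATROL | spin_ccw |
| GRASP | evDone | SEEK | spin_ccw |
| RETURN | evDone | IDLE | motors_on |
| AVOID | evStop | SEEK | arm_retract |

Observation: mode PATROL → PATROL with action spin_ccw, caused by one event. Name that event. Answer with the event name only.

try evTimeout: (PATROL, evTimeout) → (SEEK, spin_ccw)
try evDone: (PATROL, evDone) → (IDLE, spin_ccw)
try evDetect: (PATROL, evDetect) → (RETURN, motors_on)
try evContact: (PATROL, evContact) → (PATROL, spin_ccw)  ← matches
try evStop: (PATROL, evStop) → (GRASP, arm_retract)

evContact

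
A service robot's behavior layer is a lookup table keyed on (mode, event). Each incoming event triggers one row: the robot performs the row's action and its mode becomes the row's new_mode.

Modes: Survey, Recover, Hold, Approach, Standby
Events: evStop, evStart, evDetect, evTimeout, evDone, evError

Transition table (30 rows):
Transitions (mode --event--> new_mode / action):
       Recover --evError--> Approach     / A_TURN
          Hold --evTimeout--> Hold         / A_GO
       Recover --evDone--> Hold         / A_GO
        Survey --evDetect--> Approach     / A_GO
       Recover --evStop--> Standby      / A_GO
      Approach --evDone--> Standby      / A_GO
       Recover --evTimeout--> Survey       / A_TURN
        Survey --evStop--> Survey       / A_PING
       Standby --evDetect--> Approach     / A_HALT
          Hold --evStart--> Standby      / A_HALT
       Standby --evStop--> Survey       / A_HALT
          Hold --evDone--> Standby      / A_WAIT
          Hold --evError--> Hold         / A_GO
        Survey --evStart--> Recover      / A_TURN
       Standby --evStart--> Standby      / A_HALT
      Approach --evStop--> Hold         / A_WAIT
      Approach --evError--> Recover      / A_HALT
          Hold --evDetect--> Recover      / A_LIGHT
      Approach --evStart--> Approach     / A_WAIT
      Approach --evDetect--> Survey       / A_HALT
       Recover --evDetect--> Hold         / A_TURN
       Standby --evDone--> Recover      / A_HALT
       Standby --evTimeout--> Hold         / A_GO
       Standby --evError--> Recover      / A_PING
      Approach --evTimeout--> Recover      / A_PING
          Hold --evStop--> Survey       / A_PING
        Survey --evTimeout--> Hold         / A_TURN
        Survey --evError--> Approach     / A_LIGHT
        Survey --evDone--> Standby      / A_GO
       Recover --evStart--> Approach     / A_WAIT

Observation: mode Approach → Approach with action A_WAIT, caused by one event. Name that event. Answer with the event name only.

evStart

try evStop: (Approach, evStop) → (Hold, A_WAIT)
try evStart: (Approach, evStart) → (Approach, A_WAIT)  ← matches
try evDetect: (Approach, evDetect) → (Survey, A_HALT)
try evTimeout: (Approach, evTimeout) → (Recover, A_PING)
try evDone: (Approach, evDone) → (Standby, A_GO)
try evError: (Approach, evError) → (Recover, A_HALT)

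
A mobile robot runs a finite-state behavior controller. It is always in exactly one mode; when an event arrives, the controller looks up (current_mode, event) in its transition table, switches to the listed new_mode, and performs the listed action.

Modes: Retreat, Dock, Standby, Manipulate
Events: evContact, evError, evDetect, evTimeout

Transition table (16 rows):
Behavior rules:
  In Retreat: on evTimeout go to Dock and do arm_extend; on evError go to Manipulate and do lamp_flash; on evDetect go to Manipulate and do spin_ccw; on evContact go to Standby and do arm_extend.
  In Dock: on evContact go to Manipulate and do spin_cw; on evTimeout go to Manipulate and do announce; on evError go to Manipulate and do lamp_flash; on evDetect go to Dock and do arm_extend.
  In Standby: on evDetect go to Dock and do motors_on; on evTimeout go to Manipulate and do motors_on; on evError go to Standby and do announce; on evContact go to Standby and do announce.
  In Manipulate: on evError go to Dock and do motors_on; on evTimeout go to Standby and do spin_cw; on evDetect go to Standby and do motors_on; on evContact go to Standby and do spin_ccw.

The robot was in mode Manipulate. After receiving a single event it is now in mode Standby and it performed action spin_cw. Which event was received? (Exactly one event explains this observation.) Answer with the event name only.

evTimeout

try evContact: (Manipulate, evContact) → (Standby, spin_ccw)
try evError: (Manipulate, evError) → (Dock, motors_on)
try evDetect: (Manipulate, evDetect) → (Standby, motors_on)
try evTimeout: (Manipulate, evTimeout) → (Standby, spin_cw)  ← matches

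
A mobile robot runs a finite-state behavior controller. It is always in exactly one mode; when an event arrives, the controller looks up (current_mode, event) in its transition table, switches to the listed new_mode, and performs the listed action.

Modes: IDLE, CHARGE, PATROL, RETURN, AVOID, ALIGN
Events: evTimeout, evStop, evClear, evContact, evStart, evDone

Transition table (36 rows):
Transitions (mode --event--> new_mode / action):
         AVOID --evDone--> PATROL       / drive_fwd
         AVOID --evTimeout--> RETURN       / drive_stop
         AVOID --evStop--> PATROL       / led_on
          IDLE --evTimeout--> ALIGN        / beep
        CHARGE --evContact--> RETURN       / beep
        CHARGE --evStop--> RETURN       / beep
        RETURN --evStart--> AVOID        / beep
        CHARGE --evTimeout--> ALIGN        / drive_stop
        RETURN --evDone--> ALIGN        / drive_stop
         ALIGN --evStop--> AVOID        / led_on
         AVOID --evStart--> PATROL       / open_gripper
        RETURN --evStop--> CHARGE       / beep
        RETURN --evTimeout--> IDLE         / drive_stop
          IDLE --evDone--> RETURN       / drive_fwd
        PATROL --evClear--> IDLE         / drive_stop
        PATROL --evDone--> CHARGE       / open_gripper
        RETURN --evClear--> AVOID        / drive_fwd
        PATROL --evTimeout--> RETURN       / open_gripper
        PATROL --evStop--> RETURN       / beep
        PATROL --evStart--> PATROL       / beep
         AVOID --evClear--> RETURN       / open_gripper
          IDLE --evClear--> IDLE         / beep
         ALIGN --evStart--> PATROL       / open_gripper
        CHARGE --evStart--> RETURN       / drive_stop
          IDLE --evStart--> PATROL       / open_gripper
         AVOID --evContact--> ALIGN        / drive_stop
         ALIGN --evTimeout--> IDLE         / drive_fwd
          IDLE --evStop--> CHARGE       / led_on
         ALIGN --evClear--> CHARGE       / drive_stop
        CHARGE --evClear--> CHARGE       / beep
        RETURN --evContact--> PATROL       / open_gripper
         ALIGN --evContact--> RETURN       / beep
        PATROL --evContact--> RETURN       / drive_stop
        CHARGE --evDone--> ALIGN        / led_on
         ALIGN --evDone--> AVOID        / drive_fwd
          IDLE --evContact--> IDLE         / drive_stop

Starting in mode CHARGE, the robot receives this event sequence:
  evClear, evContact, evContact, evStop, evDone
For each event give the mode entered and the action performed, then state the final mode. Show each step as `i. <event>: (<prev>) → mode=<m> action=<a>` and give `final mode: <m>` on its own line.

1. evClear: (CHARGE) → mode=CHARGE action=beep
2. evContact: (CHARGE) → mode=RETURN action=beep
3. evContact: (RETURN) → mode=PATROL action=open_gripper
4. evStop: (PATROL) → mode=RETURN action=beep
5. evDone: (RETURN) → mode=ALIGN action=drive_stop

final mode: ALIGN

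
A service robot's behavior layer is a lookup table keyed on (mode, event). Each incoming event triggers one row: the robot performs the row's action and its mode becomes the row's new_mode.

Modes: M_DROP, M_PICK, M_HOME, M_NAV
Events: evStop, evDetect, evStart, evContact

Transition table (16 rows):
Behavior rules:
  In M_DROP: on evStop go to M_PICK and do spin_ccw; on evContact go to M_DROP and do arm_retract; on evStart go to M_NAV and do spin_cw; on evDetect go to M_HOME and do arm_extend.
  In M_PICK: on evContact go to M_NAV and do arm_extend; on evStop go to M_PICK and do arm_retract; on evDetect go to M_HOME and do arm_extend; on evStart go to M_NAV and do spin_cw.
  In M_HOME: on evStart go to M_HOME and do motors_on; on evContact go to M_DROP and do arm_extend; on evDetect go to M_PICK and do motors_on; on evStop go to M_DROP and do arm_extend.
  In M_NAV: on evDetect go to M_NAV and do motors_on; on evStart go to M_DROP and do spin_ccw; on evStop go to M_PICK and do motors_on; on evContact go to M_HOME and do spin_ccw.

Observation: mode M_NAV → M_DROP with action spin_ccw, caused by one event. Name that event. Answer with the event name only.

try evStop: (M_NAV, evStop) → (M_PICK, motors_on)
try evDetect: (M_NAV, evDetect) → (M_NAV, motors_on)
try evStart: (M_NAV, evStart) → (M_DROP, spin_ccw)  ← matches
try evContact: (M_NAV, evContact) → (M_HOME, spin_ccw)

evStart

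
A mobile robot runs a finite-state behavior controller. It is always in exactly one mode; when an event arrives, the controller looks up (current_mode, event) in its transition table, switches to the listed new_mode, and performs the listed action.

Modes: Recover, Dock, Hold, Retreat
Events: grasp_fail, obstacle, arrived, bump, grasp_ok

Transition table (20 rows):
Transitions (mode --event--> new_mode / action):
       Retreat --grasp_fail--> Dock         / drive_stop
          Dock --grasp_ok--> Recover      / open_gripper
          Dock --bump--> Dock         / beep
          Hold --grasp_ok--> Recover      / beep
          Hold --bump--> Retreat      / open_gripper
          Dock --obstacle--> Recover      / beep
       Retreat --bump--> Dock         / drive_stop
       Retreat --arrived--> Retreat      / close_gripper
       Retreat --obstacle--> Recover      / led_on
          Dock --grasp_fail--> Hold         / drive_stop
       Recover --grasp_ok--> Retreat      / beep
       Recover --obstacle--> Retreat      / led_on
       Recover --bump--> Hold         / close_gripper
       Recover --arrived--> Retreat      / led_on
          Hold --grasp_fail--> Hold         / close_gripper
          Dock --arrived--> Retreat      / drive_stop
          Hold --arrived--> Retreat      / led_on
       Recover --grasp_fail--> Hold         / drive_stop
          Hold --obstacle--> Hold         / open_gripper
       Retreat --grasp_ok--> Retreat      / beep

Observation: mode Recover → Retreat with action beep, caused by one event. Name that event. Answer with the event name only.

try grasp_fail: (Recover, grasp_fail) → (Hold, drive_stop)
try obstacle: (Recover, obstacle) → (Retreat, led_on)
try arrived: (Recover, arrived) → (Retreat, led_on)
try bump: (Recover, bump) → (Hold, close_gripper)
try grasp_ok: (Recover, grasp_ok) → (Retreat, beep)  ← matches

grasp_ok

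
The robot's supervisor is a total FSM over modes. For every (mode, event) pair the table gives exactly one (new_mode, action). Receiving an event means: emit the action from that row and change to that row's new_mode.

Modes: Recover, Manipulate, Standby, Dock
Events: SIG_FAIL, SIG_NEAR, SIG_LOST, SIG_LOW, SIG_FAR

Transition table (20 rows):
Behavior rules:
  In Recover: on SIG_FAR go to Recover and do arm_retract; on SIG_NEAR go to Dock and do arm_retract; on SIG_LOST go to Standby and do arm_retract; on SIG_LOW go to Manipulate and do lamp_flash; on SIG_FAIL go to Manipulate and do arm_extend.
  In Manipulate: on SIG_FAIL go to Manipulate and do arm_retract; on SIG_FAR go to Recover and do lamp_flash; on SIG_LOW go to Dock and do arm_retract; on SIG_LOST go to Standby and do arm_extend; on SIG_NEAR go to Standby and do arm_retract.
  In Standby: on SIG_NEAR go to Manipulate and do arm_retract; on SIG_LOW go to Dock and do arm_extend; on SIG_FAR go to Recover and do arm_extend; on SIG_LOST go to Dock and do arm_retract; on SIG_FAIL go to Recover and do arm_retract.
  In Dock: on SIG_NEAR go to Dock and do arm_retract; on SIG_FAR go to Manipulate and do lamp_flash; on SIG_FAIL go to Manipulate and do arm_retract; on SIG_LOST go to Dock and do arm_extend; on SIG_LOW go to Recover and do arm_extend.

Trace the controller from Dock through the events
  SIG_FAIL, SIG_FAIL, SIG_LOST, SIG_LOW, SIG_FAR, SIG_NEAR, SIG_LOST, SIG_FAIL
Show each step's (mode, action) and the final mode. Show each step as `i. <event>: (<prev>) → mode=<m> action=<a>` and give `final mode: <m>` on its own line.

final mode: Manipulate

1. SIG_FAIL: (Dock) → mode=Manipulate action=arm_retract
2. SIG_FAIL: (Manipulate) → mode=Manipulate action=arm_retract
3. SIG_LOST: (Manipulate) → mode=Standby action=arm_extend
4. SIG_LOW: (Standby) → mode=Dock action=arm_extend
5. SIG_FAR: (Dock) → mode=Manipulate action=lamp_flash
6. SIG_NEAR: (Manipulate) → mode=Standby action=arm_retract
7. SIG_LOST: (Standby) → mode=Dock action=arm_retract
8. SIG_FAIL: (Dock) → mode=Manipulate action=arm_retract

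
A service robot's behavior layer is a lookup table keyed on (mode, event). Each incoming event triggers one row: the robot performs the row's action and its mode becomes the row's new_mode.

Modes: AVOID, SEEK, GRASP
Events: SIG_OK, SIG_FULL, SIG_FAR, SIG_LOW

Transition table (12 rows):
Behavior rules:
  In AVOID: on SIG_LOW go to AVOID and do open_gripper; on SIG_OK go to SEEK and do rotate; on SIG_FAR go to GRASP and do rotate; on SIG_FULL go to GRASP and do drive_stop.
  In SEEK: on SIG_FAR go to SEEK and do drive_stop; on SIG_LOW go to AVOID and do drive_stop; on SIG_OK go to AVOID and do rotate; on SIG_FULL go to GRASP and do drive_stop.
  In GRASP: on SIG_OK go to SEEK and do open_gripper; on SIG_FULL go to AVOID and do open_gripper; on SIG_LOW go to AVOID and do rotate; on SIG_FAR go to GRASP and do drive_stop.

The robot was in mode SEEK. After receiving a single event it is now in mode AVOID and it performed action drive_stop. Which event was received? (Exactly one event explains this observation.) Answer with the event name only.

SIG_LOW

try SIG_OK: (SEEK, SIG_OK) → (AVOID, rotate)
try SIG_FULL: (SEEK, SIG_FULL) → (GRASP, drive_stop)
try SIG_FAR: (SEEK, SIG_FAR) → (SEEK, drive_stop)
try SIG_LOW: (SEEK, SIG_LOW) → (AVOID, drive_stop)  ← matches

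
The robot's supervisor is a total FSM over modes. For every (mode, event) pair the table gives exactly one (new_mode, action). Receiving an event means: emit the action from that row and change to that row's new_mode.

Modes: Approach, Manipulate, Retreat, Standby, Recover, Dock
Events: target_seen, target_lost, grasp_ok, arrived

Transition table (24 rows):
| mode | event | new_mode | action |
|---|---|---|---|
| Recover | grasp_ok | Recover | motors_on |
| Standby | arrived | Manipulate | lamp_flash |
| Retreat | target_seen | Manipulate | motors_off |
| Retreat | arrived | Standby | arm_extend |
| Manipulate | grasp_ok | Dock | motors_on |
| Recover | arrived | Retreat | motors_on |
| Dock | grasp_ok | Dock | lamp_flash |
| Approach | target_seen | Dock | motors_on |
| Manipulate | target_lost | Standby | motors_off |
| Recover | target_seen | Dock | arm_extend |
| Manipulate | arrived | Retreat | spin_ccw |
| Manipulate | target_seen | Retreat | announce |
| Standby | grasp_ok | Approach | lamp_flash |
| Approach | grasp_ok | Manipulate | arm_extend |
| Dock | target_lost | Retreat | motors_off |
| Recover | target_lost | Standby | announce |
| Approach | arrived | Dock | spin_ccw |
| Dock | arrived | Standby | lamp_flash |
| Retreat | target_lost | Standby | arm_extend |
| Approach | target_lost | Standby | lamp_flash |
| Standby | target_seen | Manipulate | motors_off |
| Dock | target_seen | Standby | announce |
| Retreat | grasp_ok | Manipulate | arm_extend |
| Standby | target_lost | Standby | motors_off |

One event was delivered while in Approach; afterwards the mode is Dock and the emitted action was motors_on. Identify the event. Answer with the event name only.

target_seen

try target_seen: (Approach, target_seen) → (Dock, motors_on)  ← matches
try target_lost: (Approach, target_lost) → (Standby, lamp_flash)
try grasp_ok: (Approach, grasp_ok) → (Manipulate, arm_extend)
try arrived: (Approach, arrived) → (Dock, spin_ccw)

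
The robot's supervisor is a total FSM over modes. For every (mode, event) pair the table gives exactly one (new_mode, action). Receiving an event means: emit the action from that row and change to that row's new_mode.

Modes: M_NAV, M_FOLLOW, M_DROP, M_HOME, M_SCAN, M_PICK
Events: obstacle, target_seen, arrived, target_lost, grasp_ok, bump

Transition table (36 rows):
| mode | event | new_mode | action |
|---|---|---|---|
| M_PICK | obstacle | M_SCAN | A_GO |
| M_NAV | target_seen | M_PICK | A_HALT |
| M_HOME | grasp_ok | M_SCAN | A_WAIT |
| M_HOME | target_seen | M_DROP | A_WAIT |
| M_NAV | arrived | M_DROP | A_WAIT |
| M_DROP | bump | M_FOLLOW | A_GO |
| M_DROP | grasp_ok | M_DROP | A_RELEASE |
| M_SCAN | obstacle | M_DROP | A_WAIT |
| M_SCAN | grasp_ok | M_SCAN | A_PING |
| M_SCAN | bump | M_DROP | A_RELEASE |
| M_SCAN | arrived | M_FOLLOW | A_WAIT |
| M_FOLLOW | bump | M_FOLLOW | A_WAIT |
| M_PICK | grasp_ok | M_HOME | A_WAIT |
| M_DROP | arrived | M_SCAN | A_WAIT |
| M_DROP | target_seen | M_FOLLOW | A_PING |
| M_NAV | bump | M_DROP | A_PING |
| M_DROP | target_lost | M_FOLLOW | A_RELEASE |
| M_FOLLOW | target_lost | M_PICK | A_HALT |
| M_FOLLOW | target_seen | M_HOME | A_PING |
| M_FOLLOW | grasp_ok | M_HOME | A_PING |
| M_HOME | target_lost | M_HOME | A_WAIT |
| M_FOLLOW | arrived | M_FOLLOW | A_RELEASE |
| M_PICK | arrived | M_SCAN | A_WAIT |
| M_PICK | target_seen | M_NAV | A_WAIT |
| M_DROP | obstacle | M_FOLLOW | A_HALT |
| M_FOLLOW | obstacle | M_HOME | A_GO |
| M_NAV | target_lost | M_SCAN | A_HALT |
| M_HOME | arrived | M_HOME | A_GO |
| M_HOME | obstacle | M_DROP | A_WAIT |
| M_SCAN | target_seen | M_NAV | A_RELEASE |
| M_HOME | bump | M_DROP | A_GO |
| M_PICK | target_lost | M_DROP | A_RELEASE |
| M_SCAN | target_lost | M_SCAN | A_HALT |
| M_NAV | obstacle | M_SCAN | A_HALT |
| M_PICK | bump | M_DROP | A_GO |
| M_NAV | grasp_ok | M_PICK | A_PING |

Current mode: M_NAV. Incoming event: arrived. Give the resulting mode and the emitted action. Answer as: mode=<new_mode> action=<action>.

mode=M_DROP action=A_WAIT

current mode = M_NAV; filter table to that mode:
  (M_NAV, target_seen) → (M_PICK, A_HALT)
  (M_NAV, arrived) → (M_DROP, A_WAIT)  ← event matches
  (M_NAV, bump) → (M_DROP, A_PING)
  (M_NAV, target_lost) → (M_SCAN, A_HALT)
  (M_NAV, obstacle) → (M_SCAN, A_HALT)
  (M_NAV, grasp_ok) → (M_PICK, A_PING)
event = arrived selects (M_DROP, A_WAIT)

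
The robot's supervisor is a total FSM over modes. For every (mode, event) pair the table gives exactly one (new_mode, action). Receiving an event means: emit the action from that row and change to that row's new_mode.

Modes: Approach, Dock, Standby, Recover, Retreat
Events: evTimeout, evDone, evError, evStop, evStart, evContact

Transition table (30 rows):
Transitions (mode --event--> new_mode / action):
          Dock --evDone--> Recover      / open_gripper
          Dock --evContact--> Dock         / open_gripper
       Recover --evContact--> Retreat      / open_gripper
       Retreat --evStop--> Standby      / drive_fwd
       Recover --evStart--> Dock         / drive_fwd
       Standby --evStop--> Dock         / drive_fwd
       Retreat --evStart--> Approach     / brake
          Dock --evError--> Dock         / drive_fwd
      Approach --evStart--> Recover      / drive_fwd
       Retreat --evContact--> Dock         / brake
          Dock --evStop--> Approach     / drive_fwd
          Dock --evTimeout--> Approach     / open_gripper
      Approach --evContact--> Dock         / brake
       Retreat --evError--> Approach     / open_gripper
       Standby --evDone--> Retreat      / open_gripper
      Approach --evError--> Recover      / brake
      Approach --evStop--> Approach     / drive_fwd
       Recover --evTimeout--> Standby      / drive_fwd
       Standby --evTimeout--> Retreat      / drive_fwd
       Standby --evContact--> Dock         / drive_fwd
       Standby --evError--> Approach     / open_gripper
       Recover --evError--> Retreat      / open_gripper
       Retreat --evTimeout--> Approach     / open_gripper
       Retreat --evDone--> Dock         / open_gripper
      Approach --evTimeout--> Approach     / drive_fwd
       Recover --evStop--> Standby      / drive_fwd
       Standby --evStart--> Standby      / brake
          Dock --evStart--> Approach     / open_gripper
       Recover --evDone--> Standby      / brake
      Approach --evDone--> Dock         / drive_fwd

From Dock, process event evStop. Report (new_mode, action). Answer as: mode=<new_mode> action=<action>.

current mode = Dock; filter table to that mode:
  (Dock, evDone) → (Recover, open_gripper)
  (Dock, evContact) → (Dock, open_gripper)
  (Dock, evError) → (Dock, drive_fwd)
  (Dock, evStop) → (Approach, drive_fwd)  ← event matches
  (Dock, evTimeout) → (Approach, open_gripper)
  (Dock, evStart) → (Approach, open_gripper)
event = evStop selects (Approach, drive_fwd)

mode=Approach action=drive_fwd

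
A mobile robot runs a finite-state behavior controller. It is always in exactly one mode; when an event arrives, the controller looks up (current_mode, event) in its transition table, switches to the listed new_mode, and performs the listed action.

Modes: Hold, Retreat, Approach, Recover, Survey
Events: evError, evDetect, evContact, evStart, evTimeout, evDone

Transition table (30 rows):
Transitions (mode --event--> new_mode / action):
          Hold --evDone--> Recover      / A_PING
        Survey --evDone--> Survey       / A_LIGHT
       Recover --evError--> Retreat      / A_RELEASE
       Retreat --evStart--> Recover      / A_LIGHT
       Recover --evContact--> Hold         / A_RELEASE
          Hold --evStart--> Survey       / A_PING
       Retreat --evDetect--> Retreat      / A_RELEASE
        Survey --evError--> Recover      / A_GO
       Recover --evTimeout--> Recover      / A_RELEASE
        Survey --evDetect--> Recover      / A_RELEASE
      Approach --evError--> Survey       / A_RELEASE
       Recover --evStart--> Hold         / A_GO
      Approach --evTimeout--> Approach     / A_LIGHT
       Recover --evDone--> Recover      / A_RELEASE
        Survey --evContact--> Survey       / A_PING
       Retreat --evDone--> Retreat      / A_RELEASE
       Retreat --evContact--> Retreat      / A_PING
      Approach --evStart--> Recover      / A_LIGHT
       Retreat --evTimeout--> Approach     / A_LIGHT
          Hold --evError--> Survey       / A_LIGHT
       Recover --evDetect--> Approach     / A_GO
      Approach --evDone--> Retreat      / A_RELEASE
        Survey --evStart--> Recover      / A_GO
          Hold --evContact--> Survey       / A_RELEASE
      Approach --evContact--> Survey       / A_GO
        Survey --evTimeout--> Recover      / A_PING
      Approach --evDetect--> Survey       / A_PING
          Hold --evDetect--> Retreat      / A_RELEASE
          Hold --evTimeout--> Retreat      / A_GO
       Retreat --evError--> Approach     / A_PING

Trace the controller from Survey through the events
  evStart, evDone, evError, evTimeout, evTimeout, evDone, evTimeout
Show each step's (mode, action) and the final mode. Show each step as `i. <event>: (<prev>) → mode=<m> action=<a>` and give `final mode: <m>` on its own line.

final mode: Approach

1. evStart: (Survey) → mode=Recover action=A_GO
2. evDone: (Recover) → mode=Recover action=A_RELEASE
3. evError: (Recover) → mode=Retreat action=A_RELEASE
4. evTimeout: (Retreat) → mode=Approach action=A_LIGHT
5. evTimeout: (Approach) → mode=Approach action=A_LIGHT
6. evDone: (Approach) → mode=Retreat action=A_RELEASE
7. evTimeout: (Retreat) → mode=Approach action=A_LIGHT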